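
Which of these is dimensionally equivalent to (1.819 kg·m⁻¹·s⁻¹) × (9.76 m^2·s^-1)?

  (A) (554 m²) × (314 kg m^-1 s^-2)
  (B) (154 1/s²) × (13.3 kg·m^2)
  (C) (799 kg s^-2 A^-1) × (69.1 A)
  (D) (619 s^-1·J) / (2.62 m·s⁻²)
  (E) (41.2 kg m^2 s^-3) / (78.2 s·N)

(A)

Reference: [kg·m⁻¹·s⁻¹] · [m²·s⁻¹] = kg·m·s⁻².
Each option:
  (A) [m²] · [kg·m⁻¹·s⁻²] = kg·m·s⁻²  ← same
  (B) [s⁻²] · [kg·m²] = kg·m²·s⁻²
  (C) [kg·s⁻²·A⁻¹] · [A] = kg·s⁻²
  (D) [kg·m²·s⁻³] / [m·s⁻²] = kg·m·s⁻¹
  (E) [kg·m²·s⁻³] / [kg·m·s⁻¹] = m·s⁻²
Only (A) matches kg·m·s⁻².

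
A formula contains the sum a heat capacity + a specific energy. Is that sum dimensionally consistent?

No

Expand each in SI base units:
  a heat capacity:  [heat capacity] = kg·m²·s⁻²·K⁻¹
  a specific energy:  [specific energy] = m²·s⁻²
kg·m²·s⁻²·K⁻¹ ≠ m²·s⁻², so they cannot be added.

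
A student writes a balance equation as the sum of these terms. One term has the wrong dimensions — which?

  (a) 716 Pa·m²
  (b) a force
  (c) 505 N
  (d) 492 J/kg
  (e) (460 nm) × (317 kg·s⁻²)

(d)

Reduce each to base SI dimensions:
  (a) Pa·m² = N·m⁻²·m² = kg·m·s⁻²
  (b) [force] = kg·m·s⁻²
  (c) N = kg·m·s⁻²
  (d) J·kg⁻¹ = N·m·kg⁻¹ = m²·s⁻²
  (e) [m] · [kg·s⁻²] = kg·m·s⁻²
All reduce to kg·m·s⁻² except (d), which is m²·s⁻².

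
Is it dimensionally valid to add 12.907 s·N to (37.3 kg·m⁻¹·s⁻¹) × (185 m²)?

Yes

In SI base units:
  12.907 s·N:  N·s = kg·m·s⁻²·s = kg·m·s⁻¹
  (37.3 kg·m⁻¹·s⁻¹) × (185 m²):  [kg·m⁻¹·s⁻¹] · [m²] = kg·m·s⁻¹
Both are kg·m·s⁻¹, so they have the same dimensions and can be added.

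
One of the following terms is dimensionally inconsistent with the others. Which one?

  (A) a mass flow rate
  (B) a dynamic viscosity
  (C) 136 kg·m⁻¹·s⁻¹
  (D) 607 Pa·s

(A)

In SI base units:
  (A) [mass flow rate] = kg·s⁻¹
  (B) [dynamic viscosity] = kg·m⁻¹·s⁻¹
  (C) kg·m⁻¹·s⁻¹
  (D) Pa·s = N·m⁻²·s = kg·m⁻¹·s⁻¹
All reduce to kg·m⁻¹·s⁻¹ except (A), which is kg·s⁻¹.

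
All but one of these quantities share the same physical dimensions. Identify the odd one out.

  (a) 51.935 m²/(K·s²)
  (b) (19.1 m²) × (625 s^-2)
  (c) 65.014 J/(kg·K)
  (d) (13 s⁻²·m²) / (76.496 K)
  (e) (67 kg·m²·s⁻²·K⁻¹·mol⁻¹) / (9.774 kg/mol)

(b)

Reduce each to base SI dimensions:
  (a) m²·s⁻²·K⁻¹
  (b) [m²] · [s⁻²] = m²·s⁻²
  (c) J·kg⁻¹·K⁻¹ = N·m·kg⁻¹·K⁻¹ = m²·s⁻²·K⁻¹
  (d) [m²·s⁻²] / [K] = m²·s⁻²·K⁻¹
  (e) [kg·m²·s⁻²·K⁻¹·mol⁻¹] / [kg·mol⁻¹] = m²·s⁻²·K⁻¹
All reduce to m²·s⁻²·K⁻¹ except (b), which is m²·s⁻².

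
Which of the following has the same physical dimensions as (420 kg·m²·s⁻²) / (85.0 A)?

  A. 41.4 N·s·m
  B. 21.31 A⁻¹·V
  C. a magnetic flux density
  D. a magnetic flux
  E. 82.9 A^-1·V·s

D.

Reference: [kg·m²·s⁻²] / [A] = kg·m²·s⁻²·A⁻¹.
Each option:
  A. N·m·s = kg·m·s⁻²·m·s = kg·m²·s⁻¹
  B. V·A⁻¹ = J·C⁻¹·A⁻¹ = kg·m²·s⁻³·A⁻²
  C. [magnetic flux density] = kg·s⁻²·A⁻¹
  D. [magnetic flux] = kg·m²·s⁻²·A⁻¹  ← same
  E. V·s·A⁻¹ = J·C⁻¹·s·A⁻¹ = kg·m²·s⁻²·A⁻²
Only D. matches kg·m²·s⁻²·A⁻¹.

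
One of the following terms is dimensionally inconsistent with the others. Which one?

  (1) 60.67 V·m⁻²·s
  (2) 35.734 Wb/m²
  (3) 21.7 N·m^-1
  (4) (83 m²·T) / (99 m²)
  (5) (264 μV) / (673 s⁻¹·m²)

(3)

Dimensions:
  (1) V·s·m⁻² = J·C⁻¹·s·m⁻² = kg·s⁻²·A⁻¹
  (2) Wb·m⁻² = V·s·m⁻² = kg·s⁻²·A⁻¹
  (3) N·m⁻¹ = kg·m·s⁻²·m⁻¹ = kg·s⁻²
  (4) [kg·m²·s⁻²·A⁻¹] / [m²] = kg·s⁻²·A⁻¹
  (5) [kg·m²·s⁻³·A⁻¹] / [m²·s⁻¹] = kg·s⁻²·A⁻¹
All reduce to kg·s⁻²·A⁻¹ except (3), which is kg·s⁻².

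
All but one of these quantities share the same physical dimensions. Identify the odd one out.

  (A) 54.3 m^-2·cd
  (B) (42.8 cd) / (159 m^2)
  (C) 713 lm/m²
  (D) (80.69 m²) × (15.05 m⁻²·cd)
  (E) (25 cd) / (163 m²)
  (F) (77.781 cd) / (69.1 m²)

(D)

Expand each in SI base units:
  (A) cd·m⁻² = m⁻²·cd
  (B) [cd] / [m²] = m⁻²·cd
  (C) lm·m⁻² = cd·m⁻² = m⁻²·cd
  (D) [m²] · [m⁻²·cd] = cd
  (E) [cd] / [m²] = m⁻²·cd
  (F) [cd] / [m²] = m⁻²·cd
All reduce to m⁻²·cd except (D), which is cd.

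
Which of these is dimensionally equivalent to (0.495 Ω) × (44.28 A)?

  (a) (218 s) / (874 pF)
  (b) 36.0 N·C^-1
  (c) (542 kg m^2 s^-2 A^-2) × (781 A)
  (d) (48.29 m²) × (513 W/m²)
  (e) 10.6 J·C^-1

Reference: [kg·m²·s⁻³·A⁻²] · [A] = kg·m²·s⁻³·A⁻¹.
Each option:
  (a) [s] / [kg⁻¹·m⁻²·s⁴·A²] = kg·m²·s⁻³·A⁻²
  (b) N·C⁻¹ = kg·m·s⁻²·(s·A)⁻¹ = kg·m·s⁻³·A⁻¹
  (c) [kg·m²·s⁻²·A⁻²] · [A] = kg·m²·s⁻²·A⁻¹
  (d) [m²] · [kg·s⁻³] = kg·m²·s⁻³
  (e) J·C⁻¹ = N·m·(s·A)⁻¹ = kg·m²·s⁻³·A⁻¹  ← same
Only (e) matches kg·m²·s⁻³·A⁻¹.

(e)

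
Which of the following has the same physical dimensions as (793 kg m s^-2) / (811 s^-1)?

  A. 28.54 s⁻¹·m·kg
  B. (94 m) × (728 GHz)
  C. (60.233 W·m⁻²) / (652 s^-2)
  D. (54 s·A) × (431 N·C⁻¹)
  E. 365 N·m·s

Reference: [kg·m·s⁻²] / [s⁻¹] = kg·m·s⁻¹.
Each option:
  A. kg·m·s⁻¹  ← same
  B. [m] · [s⁻¹] = m·s⁻¹
  C. [kg·s⁻³] / [s⁻²] = kg·s⁻¹
  D. [s·A] · [kg·m·s⁻³·A⁻¹] = kg·m·s⁻²
  E. N·m·s = kg·m·s⁻²·m·s = kg·m²·s⁻¹
Only A. matches kg·m·s⁻¹.

A.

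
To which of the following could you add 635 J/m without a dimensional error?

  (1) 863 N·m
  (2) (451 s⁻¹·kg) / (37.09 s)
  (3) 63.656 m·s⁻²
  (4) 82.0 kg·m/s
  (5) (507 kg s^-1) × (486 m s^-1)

(5)

Reference: J·m⁻¹ = N·m·m⁻¹ = kg·m·s⁻².
Each option:
  (1) N·m = kg·m·s⁻²·m = kg·m²·s⁻²
  (2) [kg·s⁻¹] / [s] = kg·s⁻²
  (3) m·s⁻²
  (4) kg·m·s⁻¹
  (5) [kg·s⁻¹] · [m·s⁻¹] = kg·m·s⁻²  ← same
Only (5) matches kg·m·s⁻².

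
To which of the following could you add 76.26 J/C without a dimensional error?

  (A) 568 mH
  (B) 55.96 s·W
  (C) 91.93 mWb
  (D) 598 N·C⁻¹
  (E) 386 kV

(E)

Reference: J·C⁻¹ = N·m·(s·A)⁻¹ = kg·m²·s⁻³·A⁻¹.
Each option:
  (A) H = V·s·A⁻¹ = kg·m²·s⁻²·A⁻²
  (B) W·s = J·s⁻¹·s = kg·m²·s⁻²
  (C) Wb = V·s = kg·m²·s⁻²·A⁻¹
  (D) N·C⁻¹ = kg·m·s⁻²·(s·A)⁻¹ = kg·m·s⁻³·A⁻¹
  (E) V = J·C⁻¹ = kg·m²·s⁻³·A⁻¹  ← same
Only (E) matches kg·m²·s⁻³·A⁻¹.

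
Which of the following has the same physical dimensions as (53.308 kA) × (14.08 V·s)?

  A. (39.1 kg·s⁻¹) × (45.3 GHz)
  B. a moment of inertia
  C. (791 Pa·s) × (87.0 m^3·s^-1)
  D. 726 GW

Reference: [A] · [kg·m²·s⁻²·A⁻¹] = kg·m²·s⁻².
Each option:
  A. [kg·s⁻¹] · [s⁻¹] = kg·s⁻²
  B. [moment of inertia] = kg·m²
  C. [kg·m⁻¹·s⁻¹] · [m³·s⁻¹] = kg·m²·s⁻²  ← same
  D. W = J·s⁻¹ = kg·m²·s⁻³
Only C. matches kg·m²·s⁻².

C.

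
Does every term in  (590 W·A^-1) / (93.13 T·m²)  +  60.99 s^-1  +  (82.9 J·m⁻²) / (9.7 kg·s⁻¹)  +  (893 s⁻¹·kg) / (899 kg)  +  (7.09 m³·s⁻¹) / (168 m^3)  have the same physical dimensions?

Yes

In SI base units:
  (590 W·A^-1) / (93.13 T·m²):  [kg·m²·s⁻³·A⁻¹] / [kg·m²·s⁻²·A⁻¹] = s⁻¹
  60.99 s^-1:  s⁻¹
  (82.9 J·m⁻²) / (9.7 kg·s⁻¹):  [kg·s⁻²] / [kg·s⁻¹] = s⁻¹
  (893 s⁻¹·kg) / (899 kg):  [kg·s⁻¹] / [kg] = s⁻¹
  (7.09 m³·s⁻¹) / (168 m^3):  [m³·s⁻¹] / [m³] = s⁻¹
Every term reduces to s⁻¹.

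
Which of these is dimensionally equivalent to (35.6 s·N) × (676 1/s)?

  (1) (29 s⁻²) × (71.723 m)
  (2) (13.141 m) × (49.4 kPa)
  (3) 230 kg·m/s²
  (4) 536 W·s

Reference: [kg·m·s⁻¹] · [s⁻¹] = kg·m·s⁻².
Each option:
  (1) [s⁻²] · [m] = m·s⁻²
  (2) [m] · [kg·m⁻¹·s⁻²] = kg·s⁻²
  (3) kg·m·s⁻²  ← same
  (4) W·s = J·s⁻¹·s = kg·m²·s⁻²
Only (3) matches kg·m·s⁻².

(3)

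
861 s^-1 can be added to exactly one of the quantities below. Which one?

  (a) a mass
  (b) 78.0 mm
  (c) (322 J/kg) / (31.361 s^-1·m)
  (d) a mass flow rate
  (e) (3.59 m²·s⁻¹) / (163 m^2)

(e)

Reference: s⁻¹.
Each option:
  (a) [mass] = kg
  (b) m
  (c) [m²·s⁻²] / [m·s⁻¹] = m·s⁻¹
  (d) [mass flow rate] = kg·s⁻¹
  (e) [m²·s⁻¹] / [m²] = s⁻¹  ← same
Only (e) matches s⁻¹.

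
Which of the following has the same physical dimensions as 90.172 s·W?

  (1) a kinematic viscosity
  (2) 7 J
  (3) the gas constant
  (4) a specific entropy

(2)

Reference: W·s = J·s⁻¹·s = kg·m²·s⁻².
Each option:
  (1) [kinematic viscosity] = m²·s⁻¹
  (2) J = N·m = kg·m²·s⁻²  ← same
  (3) [gas constant] = kg·m²·s⁻²·K⁻¹·mol⁻¹
  (4) [specific entropy] = m²·s⁻²·K⁻¹
Only (2) matches kg·m²·s⁻².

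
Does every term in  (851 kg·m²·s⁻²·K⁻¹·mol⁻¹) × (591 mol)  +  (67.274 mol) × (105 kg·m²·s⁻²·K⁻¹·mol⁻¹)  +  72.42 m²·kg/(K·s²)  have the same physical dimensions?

Yes

Expand each in SI base units:
  (851 kg·m²·s⁻²·K⁻¹·mol⁻¹) × (591 mol):  [kg·m²·s⁻²·K⁻¹·mol⁻¹] · [mol] = kg·m²·s⁻²·K⁻¹
  (67.274 mol) × (105 kg·m²·s⁻²·K⁻¹·mol⁻¹):  [mol] · [kg·m²·s⁻²·K⁻¹·mol⁻¹] = kg·m²·s⁻²·K⁻¹
  72.42 m²·kg/(K·s²):  kg·m²·s⁻²·K⁻¹
Every term reduces to kg·m²·s⁻²·K⁻¹.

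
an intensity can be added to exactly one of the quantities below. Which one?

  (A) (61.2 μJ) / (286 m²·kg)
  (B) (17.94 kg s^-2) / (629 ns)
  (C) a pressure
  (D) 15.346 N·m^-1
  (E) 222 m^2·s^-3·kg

(B)

Reference: [intensity] = kg·s⁻³.
Each option:
  (A) [kg·m²·s⁻²] / [kg·m²] = s⁻²
  (B) [kg·s⁻²] / [s] = kg·s⁻³  ← same
  (C) [pressure] = kg·m⁻¹·s⁻²
  (D) N·m⁻¹ = kg·m·s⁻²·m⁻¹ = kg·s⁻²
  (E) kg·m²·s⁻³
Only (B) matches kg·s⁻³.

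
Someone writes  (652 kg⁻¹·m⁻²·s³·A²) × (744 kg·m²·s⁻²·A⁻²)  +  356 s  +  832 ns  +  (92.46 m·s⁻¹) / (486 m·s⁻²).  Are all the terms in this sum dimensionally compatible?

Work out the base dimensions of each:
  (652 kg⁻¹·m⁻²·s³·A²) × (744 kg·m²·s⁻²·A⁻²):  [kg⁻¹·m⁻²·s³·A²] · [kg·m²·s⁻²·A⁻²] = s
  356 s:  s
  832 ns:  s
  (92.46 m·s⁻¹) / (486 m·s⁻²):  [m·s⁻¹] / [m·s⁻²] = s
Every term reduces to s.

Yes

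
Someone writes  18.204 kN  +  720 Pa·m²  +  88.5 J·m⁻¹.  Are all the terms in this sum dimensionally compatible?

Reduce each to base SI dimensions:
  18.204 kN:  N = kg·m·s⁻²
  720 Pa·m²:  Pa·m² = N·m⁻²·m² = kg·m·s⁻²
  88.5 J·m⁻¹:  J·m⁻¹ = N·m·m⁻¹ = kg·m·s⁻²
Every term reduces to kg·m·s⁻².

Yes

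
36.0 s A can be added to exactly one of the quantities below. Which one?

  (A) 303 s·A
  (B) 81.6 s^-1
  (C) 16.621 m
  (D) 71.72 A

(A)

Reference: s·A.
Each option:
  (A) A·s = s·A  ← same
  (B) s⁻¹
  (C) m
  (D) A
Only (A) matches s·A.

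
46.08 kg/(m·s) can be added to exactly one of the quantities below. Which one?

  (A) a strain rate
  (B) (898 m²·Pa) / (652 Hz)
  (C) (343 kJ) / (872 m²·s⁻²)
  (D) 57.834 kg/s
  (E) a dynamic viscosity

(E)

Reference: kg·m⁻¹·s⁻¹.
Each option:
  (A) [strain rate] = s⁻¹
  (B) [kg·m·s⁻²] / [s⁻¹] = kg·m·s⁻¹
  (C) [kg·m²·s⁻²] / [m²·s⁻²] = kg
  (D) kg·s⁻¹
  (E) [dynamic viscosity] = kg·m⁻¹·s⁻¹  ← same
Only (E) matches kg·m⁻¹·s⁻¹.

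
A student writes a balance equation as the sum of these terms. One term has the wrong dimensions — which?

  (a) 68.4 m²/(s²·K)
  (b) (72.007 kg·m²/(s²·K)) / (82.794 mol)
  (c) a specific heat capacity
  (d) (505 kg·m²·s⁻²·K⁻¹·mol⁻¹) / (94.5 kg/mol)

Dimensions:
  (a) m²·s⁻²·K⁻¹
  (b) [kg·m²·s⁻²·K⁻¹] / [mol] = kg·m²·s⁻²·K⁻¹·mol⁻¹
  (c) [specific heat capacity] = m²·s⁻²·K⁻¹
  (d) [kg·m²·s⁻²·K⁻¹·mol⁻¹] / [kg·mol⁻¹] = m²·s⁻²·K⁻¹
All reduce to m²·s⁻²·K⁻¹ except (b), which is kg·m²·s⁻²·K⁻¹·mol⁻¹.

(b)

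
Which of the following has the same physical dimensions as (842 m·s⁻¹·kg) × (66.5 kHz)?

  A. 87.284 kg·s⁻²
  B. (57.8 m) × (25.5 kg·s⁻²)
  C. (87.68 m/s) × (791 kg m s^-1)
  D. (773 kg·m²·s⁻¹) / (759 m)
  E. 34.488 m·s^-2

Reference: [kg·m·s⁻¹] · [s⁻¹] = kg·m·s⁻².
Each option:
  A. kg·s⁻²
  B. [m] · [kg·s⁻²] = kg·m·s⁻²  ← same
  C. [m·s⁻¹] · [kg·m·s⁻¹] = kg·m²·s⁻²
  D. [kg·m²·s⁻¹] / [m] = kg·m·s⁻¹
  E. m·s⁻²
Only B. matches kg·m·s⁻².

B.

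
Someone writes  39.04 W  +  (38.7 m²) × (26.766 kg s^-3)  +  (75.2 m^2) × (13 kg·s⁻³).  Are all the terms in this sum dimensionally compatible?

Reduce each to base SI dimensions:
  39.04 W:  W = J·s⁻¹ = kg·m²·s⁻³
  (38.7 m²) × (26.766 kg s^-3):  [m²] · [kg·s⁻³] = kg·m²·s⁻³
  (75.2 m^2) × (13 kg·s⁻³):  [m²] · [kg·s⁻³] = kg·m²·s⁻³
Every term reduces to kg·m²·s⁻³.

Yes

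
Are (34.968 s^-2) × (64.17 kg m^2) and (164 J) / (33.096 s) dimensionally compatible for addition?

No

Work out the base dimensions of each:
  (34.968 s^-2) × (64.17 kg m^2):  [s⁻²] · [kg·m²] = kg·m²·s⁻²
  (164 J) / (33.096 s):  [kg·m²·s⁻²] / [s] = kg·m²·s⁻³
kg·m²·s⁻² ≠ kg·m²·s⁻³, so they cannot be added.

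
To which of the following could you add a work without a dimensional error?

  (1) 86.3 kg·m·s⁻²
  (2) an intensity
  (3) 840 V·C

Reference: [work] = kg·m²·s⁻².
Each option:
  (1) kg·m·s⁻²
  (2) [intensity] = kg·s⁻³
  (3) C·V = s·A·J·C⁻¹ = kg·m²·s⁻²  ← same
Only (3) matches kg·m²·s⁻².

(3)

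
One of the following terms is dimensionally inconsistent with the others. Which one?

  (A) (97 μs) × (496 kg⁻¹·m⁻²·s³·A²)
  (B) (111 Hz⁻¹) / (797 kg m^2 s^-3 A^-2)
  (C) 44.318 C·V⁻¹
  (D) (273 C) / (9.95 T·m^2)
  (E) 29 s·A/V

Work out the base dimensions of each:
  (A) [s] · [kg⁻¹·m⁻²·s³·A²] = kg⁻¹·m⁻²·s⁴·A²
  (B) [s] / [kg·m²·s⁻³·A⁻²] = kg⁻¹·m⁻²·s⁴·A²
  (C) C·V⁻¹ = s·A·(J·C⁻¹)⁻¹ = kg⁻¹·m⁻²·s⁴·A²
  (D) [s·A] / [kg·m²·s⁻²·A⁻¹] = kg⁻¹·m⁻²·s³·A²
  (E) A·s·V⁻¹ = A·s·(J·C⁻¹)⁻¹ = kg⁻¹·m⁻²·s⁴·A²
All reduce to kg⁻¹·m⁻²·s⁴·A² except (D), which is kg⁻¹·m⁻²·s³·A².

(D)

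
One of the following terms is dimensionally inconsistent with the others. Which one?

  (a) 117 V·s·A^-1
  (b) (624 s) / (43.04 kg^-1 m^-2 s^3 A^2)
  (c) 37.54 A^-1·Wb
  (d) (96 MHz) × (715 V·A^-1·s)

(d)

Work out the base dimensions of each:
  (a) V·s·A⁻¹ = J·C⁻¹·s·A⁻¹ = kg·m²·s⁻²·A⁻²
  (b) [s] / [kg⁻¹·m⁻²·s³·A²] = kg·m²·s⁻²·A⁻²
  (c) Wb·A⁻¹ = V·s·A⁻¹ = kg·m²·s⁻²·A⁻²
  (d) [s⁻¹] · [kg·m²·s⁻²·A⁻²] = kg·m²·s⁻³·A⁻²
All reduce to kg·m²·s⁻²·A⁻² except (d), which is kg·m²·s⁻³·A⁻².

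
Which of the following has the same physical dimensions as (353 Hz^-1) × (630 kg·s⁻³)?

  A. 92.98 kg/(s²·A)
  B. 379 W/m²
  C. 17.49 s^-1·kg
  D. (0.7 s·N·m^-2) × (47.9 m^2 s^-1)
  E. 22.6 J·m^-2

E.

Reference: [s] · [kg·s⁻³] = kg·s⁻².
Each option:
  A. kg·s⁻²·A⁻¹
  B. W·m⁻² = J·s⁻¹·m⁻² = kg·s⁻³
  C. kg·s⁻¹
  D. [kg·m⁻¹·s⁻¹] · [m²·s⁻¹] = kg·m·s⁻²
  E. J·m⁻² = N·m·m⁻² = kg·s⁻²  ← same
Only E. matches kg·s⁻².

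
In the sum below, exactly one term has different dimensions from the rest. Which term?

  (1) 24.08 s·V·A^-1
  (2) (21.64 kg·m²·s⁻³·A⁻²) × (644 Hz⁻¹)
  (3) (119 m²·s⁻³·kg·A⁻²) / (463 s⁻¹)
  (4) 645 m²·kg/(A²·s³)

Work out the base dimensions of each:
  (1) V·s·A⁻¹ = J·C⁻¹·s·A⁻¹ = kg·m²·s⁻²·A⁻²
  (2) [kg·m²·s⁻³·A⁻²] · [s] = kg·m²·s⁻²·A⁻²
  (3) [kg·m²·s⁻³·A⁻²] / [s⁻¹] = kg·m²·s⁻²·A⁻²
  (4) kg·m²·s⁻³·A⁻²
All reduce to kg·m²·s⁻²·A⁻² except (4), which is kg·m²·s⁻³·A⁻².

(4)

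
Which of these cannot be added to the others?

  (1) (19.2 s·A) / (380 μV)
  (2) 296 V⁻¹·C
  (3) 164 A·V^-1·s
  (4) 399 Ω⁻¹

(4)

In SI base units:
  (1) [s·A] / [kg·m²·s⁻³·A⁻¹] = kg⁻¹·m⁻²·s⁴·A²
  (2) C·V⁻¹ = s·A·(J·C⁻¹)⁻¹ = kg⁻¹·m⁻²·s⁴·A²
  (3) A·s·V⁻¹ = A·s·(J·C⁻¹)⁻¹ = kg⁻¹·m⁻²·s⁴·A²
  (4) Ω⁻¹ = (V·A⁻¹)⁻¹ = kg⁻¹·m⁻²·s³·A²
All reduce to kg⁻¹·m⁻²·s⁴·A² except (4), which is kg⁻¹·m⁻²·s³·A².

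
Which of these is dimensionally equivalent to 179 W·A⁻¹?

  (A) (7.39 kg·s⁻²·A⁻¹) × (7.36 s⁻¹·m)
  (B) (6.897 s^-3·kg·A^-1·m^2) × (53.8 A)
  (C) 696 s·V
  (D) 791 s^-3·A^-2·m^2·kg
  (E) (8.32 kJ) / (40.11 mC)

Reference: W·A⁻¹ = J·s⁻¹·A⁻¹ = kg·m²·s⁻³·A⁻¹.
Each option:
  (A) [kg·s⁻²·A⁻¹] · [m·s⁻¹] = kg·m·s⁻³·A⁻¹
  (B) [kg·m²·s⁻³·A⁻¹] · [A] = kg·m²·s⁻³
  (C) V·s = J·C⁻¹·s = kg·m²·s⁻²·A⁻¹
  (D) kg·m²·s⁻³·A⁻²
  (E) [kg·m²·s⁻²] / [s·A] = kg·m²·s⁻³·A⁻¹  ← same
Only (E) matches kg·m²·s⁻³·A⁻¹.

(E)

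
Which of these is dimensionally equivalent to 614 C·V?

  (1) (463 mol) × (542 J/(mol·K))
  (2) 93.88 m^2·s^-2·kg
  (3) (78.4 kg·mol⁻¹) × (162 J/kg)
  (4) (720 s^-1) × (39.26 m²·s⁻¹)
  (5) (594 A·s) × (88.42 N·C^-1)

(2)

Reference: C·V = s·A·J·C⁻¹ = kg·m²·s⁻².
Each option:
  (1) [mol] · [kg·m²·s⁻²·K⁻¹·mol⁻¹] = kg·m²·s⁻²·K⁻¹
  (2) kg·m²·s⁻²  ← same
  (3) [kg·mol⁻¹] · [m²·s⁻²] = kg·m²·s⁻²·mol⁻¹
  (4) [s⁻¹] · [m²·s⁻¹] = m²·s⁻²
  (5) [s·A] · [kg·m·s⁻³·A⁻¹] = kg·m·s⁻²
Only (2) matches kg·m²·s⁻².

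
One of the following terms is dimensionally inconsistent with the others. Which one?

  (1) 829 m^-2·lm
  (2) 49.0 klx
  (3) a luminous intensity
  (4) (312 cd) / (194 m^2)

(3)

Dimensions:
  (1) lm·m⁻² = cd·m⁻² = m⁻²·cd
  (2) lx = lm·m⁻² = m⁻²·cd
  (3) [luminous intensity] = cd
  (4) [cd] / [m²] = m⁻²·cd
All reduce to m⁻²·cd except (3), which is cd.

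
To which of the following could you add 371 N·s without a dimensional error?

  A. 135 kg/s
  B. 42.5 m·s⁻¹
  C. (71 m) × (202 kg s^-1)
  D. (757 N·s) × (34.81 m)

Reference: N·s = kg·m·s⁻²·s = kg·m·s⁻¹.
Each option:
  A. kg·s⁻¹
  B. m·s⁻¹
  C. [m] · [kg·s⁻¹] = kg·m·s⁻¹  ← same
  D. [kg·m·s⁻¹] · [m] = kg·m²·s⁻¹
Only C. matches kg·m·s⁻¹.

C.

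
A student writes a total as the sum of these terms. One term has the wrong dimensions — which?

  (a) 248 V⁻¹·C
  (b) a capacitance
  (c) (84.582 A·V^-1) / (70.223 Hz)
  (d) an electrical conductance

(d)

Reduce each to base SI dimensions:
  (a) C·V⁻¹ = s·A·(J·C⁻¹)⁻¹ = kg⁻¹·m⁻²·s⁴·A²
  (b) [capacitance] = kg⁻¹·m⁻²·s⁴·A²
  (c) [kg⁻¹·m⁻²·s³·A²] / [s⁻¹] = kg⁻¹·m⁻²·s⁴·A²
  (d) [electrical conductance] = kg⁻¹·m⁻²·s³·A²
All reduce to kg⁻¹·m⁻²·s⁴·A² except (d), which is kg⁻¹·m⁻²·s³·A².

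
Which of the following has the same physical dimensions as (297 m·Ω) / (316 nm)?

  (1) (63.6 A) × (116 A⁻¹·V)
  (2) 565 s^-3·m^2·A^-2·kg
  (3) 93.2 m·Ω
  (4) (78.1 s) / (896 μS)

(2)

Reference: [kg·m³·s⁻³·A⁻²] / [m] = kg·m²·s⁻³·A⁻².
Each option:
  (1) [A] · [kg·m²·s⁻³·A⁻²] = kg·m²·s⁻³·A⁻¹
  (2) kg·m²·s⁻³·A⁻²  ← same
  (3) Ω·m = V·A⁻¹·m = kg·m³·s⁻³·A⁻²
  (4) [s] / [kg⁻¹·m⁻²·s³·A²] = kg·m²·s⁻²·A⁻²
Only (2) matches kg·m²·s⁻³·A⁻².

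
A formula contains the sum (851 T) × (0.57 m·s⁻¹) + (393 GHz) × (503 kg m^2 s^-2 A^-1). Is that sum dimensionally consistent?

No

Reduce each to base SI dimensions:
  (851 T) × (0.57 m·s⁻¹):  [kg·s⁻²·A⁻¹] · [m·s⁻¹] = kg·m·s⁻³·A⁻¹
  (393 GHz) × (503 kg m^2 s^-2 A^-1):  [s⁻¹] · [kg·m²·s⁻²·A⁻¹] = kg·m²·s⁻³·A⁻¹
kg·m·s⁻³·A⁻¹ ≠ kg·m²·s⁻³·A⁻¹, so they cannot be added.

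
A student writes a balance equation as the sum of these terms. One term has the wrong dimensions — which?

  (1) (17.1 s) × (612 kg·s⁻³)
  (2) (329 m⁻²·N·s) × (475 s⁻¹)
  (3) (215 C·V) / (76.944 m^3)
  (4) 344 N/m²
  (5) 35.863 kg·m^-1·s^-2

In SI base units:
  (1) [s] · [kg·s⁻³] = kg·s⁻²
  (2) [kg·m⁻¹·s⁻¹] · [s⁻¹] = kg·m⁻¹·s⁻²
  (3) [kg·m²·s⁻²] / [m³] = kg·m⁻¹·s⁻²
  (4) N·m⁻² = kg·m·s⁻²·m⁻² = kg·m⁻¹·s⁻²
  (5) kg·m⁻¹·s⁻²
All reduce to kg·m⁻¹·s⁻² except (1), which is kg·s⁻².

(1)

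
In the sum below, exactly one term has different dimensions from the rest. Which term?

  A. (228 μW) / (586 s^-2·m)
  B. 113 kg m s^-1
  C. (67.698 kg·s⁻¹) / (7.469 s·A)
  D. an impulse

C.

Work out the base dimensions of each:
  A. [kg·m²·s⁻³] / [m·s⁻²] = kg·m·s⁻¹
  B. kg·m·s⁻¹
  C. [kg·s⁻¹] / [s·A] = kg·s⁻²·A⁻¹
  D. [impulse] = kg·m·s⁻¹
All reduce to kg·m·s⁻¹ except C., which is kg·s⁻²·A⁻¹.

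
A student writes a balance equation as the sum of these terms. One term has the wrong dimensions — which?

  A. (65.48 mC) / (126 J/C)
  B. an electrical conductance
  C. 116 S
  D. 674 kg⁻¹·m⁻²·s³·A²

A.

Dimensions:
  A. [s·A] / [kg·m²·s⁻³·A⁻¹] = kg⁻¹·m⁻²·s⁴·A²
  B. [electrical conductance] = kg⁻¹·m⁻²·s³·A²
  C. S = Ω⁻¹ = kg⁻¹·m⁻²·s³·A²
  D. kg⁻¹·m⁻²·s³·A²
All reduce to kg⁻¹·m⁻²·s³·A² except A., which is kg⁻¹·m⁻²·s⁴·A².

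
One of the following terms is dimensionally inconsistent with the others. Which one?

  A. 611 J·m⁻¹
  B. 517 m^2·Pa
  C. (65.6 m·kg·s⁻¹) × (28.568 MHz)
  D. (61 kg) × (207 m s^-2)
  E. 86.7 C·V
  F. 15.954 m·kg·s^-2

Dimensions:
  A. J·m⁻¹ = N·m·m⁻¹ = kg·m·s⁻²
  B. Pa·m² = N·m⁻²·m² = kg·m·s⁻²
  C. [kg·m·s⁻¹] · [s⁻¹] = kg·m·s⁻²
  D. [kg] · [m·s⁻²] = kg·m·s⁻²
  E. C·V = s·A·J·C⁻¹ = kg·m²·s⁻²
  F. kg·m·s⁻²
All reduce to kg·m·s⁻² except E., which is kg·m²·s⁻².

E.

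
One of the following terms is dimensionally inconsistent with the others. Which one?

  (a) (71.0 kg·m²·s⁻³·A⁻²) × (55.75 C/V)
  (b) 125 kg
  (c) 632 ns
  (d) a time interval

(b)

In SI base units:
  (a) [kg·m²·s⁻³·A⁻²] · [kg⁻¹·m⁻²·s⁴·A²] = s
  (b) kg
  (c) s
  (d) [time interval] = s
All reduce to s except (b), which is kg.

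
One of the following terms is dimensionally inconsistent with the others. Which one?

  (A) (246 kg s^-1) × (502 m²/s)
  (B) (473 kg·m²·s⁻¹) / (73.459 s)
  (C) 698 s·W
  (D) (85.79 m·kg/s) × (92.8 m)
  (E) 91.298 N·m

Dimensions:
  (A) [kg·s⁻¹] · [m²·s⁻¹] = kg·m²·s⁻²
  (B) [kg·m²·s⁻¹] / [s] = kg·m²·s⁻²
  (C) W·s = J·s⁻¹·s = kg·m²·s⁻²
  (D) [kg·m·s⁻¹] · [m] = kg·m²·s⁻¹
  (E) N·m = kg·m·s⁻²·m = kg·m²·s⁻²
All reduce to kg·m²·s⁻² except (D), which is kg·m²·s⁻¹.

(D)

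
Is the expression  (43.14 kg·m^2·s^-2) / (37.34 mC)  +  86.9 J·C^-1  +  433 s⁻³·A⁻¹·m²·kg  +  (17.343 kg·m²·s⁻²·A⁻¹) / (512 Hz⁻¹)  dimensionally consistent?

Expand each in SI base units:
  (43.14 kg·m^2·s^-2) / (37.34 mC):  [kg·m²·s⁻²] / [s·A] = kg·m²·s⁻³·A⁻¹
  86.9 J·C^-1:  J·C⁻¹ = N·m·(s·A)⁻¹ = kg·m²·s⁻³·A⁻¹
  433 s⁻³·A⁻¹·m²·kg:  kg·m²·s⁻³·A⁻¹
  (17.343 kg·m²·s⁻²·A⁻¹) / (512 Hz⁻¹):  [kg·m²·s⁻²·A⁻¹] / [s] = kg·m²·s⁻³·A⁻¹
Every term reduces to kg·m²·s⁻³·A⁻¹.

Yes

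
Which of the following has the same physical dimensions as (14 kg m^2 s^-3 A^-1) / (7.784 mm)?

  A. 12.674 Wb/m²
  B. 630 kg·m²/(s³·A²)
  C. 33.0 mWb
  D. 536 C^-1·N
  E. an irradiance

Reference: [kg·m²·s⁻³·A⁻¹] / [m] = kg·m·s⁻³·A⁻¹.
Each option:
  A. Wb·m⁻² = V·s·m⁻² = kg·s⁻²·A⁻¹
  B. kg·m²·s⁻³·A⁻²
  C. Wb = V·s = kg·m²·s⁻²·A⁻¹
  D. N·C⁻¹ = kg·m·s⁻²·(s·A)⁻¹ = kg·m·s⁻³·A⁻¹  ← same
  E. [irradiance] = kg·s⁻³
Only D. matches kg·m·s⁻³·A⁻¹.

D.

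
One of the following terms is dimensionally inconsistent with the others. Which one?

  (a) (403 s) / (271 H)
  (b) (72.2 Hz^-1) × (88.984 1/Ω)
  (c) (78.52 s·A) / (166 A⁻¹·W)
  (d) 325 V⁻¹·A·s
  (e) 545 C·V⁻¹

(a)

Expand each in SI base units:
  (a) [s] / [kg·m²·s⁻²·A⁻²] = kg⁻¹·m⁻²·s³·A²
  (b) [s] · [kg⁻¹·m⁻²·s³·A²] = kg⁻¹·m⁻²·s⁴·A²
  (c) [s·A] / [kg·m²·s⁻³·A⁻¹] = kg⁻¹·m⁻²·s⁴·A²
  (d) A·s·V⁻¹ = A·s·(J·C⁻¹)⁻¹ = kg⁻¹·m⁻²·s⁴·A²
  (e) C·V⁻¹ = s·A·(J·C⁻¹)⁻¹ = kg⁻¹·m⁻²·s⁴·A²
All reduce to kg⁻¹·m⁻²·s⁴·A² except (a), which is kg⁻¹·m⁻²·s³·A².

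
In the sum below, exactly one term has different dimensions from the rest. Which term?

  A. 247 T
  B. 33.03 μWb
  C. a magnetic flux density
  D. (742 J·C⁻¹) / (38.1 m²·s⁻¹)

B.

Reduce each to base SI dimensions:
  A. T = Wb·m⁻² = kg·s⁻²·A⁻¹
  B. Wb = V·s = kg·m²·s⁻²·A⁻¹
  C. [magnetic flux density] = kg·s⁻²·A⁻¹
  D. [kg·m²·s⁻³·A⁻¹] / [m²·s⁻¹] = kg·s⁻²·A⁻¹
All reduce to kg·s⁻²·A⁻¹ except B., which is kg·m²·s⁻²·A⁻¹.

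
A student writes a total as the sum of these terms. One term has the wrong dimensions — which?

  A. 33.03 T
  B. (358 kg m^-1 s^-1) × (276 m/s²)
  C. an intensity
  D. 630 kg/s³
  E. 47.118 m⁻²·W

A.

Dimensions:
  A. T = Wb·m⁻² = kg·s⁻²·A⁻¹
  B. [kg·m⁻¹·s⁻¹] · [m·s⁻²] = kg·s⁻³
  C. [intensity] = kg·s⁻³
  D. kg·s⁻³
  E. W·m⁻² = J·s⁻¹·m⁻² = kg·s⁻³
All reduce to kg·s⁻³ except A., which is kg·s⁻²·A⁻¹.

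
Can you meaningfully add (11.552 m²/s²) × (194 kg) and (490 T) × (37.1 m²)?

Expand each in SI base units:
  (11.552 m²/s²) × (194 kg):  [m²·s⁻²] · [kg] = kg·m²·s⁻²
  (490 T) × (37.1 m²):  [kg·s⁻²·A⁻¹] · [m²] = kg·m²·s⁻²·A⁻¹
kg·m²·s⁻² ≠ kg·m²·s⁻²·A⁻¹, so they cannot be added.

No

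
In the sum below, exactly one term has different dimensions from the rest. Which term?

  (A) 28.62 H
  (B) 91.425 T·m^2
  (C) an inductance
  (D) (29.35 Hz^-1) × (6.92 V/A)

(B)

Work out the base dimensions of each:
  (A) H = V·s·A⁻¹ = kg·m²·s⁻²·A⁻²
  (B) T·m² = Wb·m⁻²·m² = kg·m²·s⁻²·A⁻¹
  (C) [inductance] = kg·m²·s⁻²·A⁻²
  (D) [s] · [kg·m²·s⁻³·A⁻²] = kg·m²·s⁻²·A⁻²
All reduce to kg·m²·s⁻²·A⁻² except (B), which is kg·m²·s⁻²·A⁻¹.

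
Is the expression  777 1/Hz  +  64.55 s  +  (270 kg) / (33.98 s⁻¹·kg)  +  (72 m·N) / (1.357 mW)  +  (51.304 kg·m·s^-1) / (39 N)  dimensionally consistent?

Yes

Reduce each to base SI dimensions:
  777 1/Hz:  Hz⁻¹ = (s⁻¹)⁻¹ = s
  64.55 s:  s
  (270 kg) / (33.98 s⁻¹·kg):  [kg] / [kg·s⁻¹] = s
  (72 m·N) / (1.357 mW):  [kg·m²·s⁻²] / [kg·m²·s⁻³] = s
  (51.304 kg·m·s^-1) / (39 N):  [kg·m·s⁻¹] / [kg·m·s⁻²] = s
Every term reduces to s.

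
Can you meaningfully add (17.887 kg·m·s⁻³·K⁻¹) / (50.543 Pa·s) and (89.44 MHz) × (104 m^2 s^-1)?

In SI base units:
  (17.887 kg·m·s⁻³·K⁻¹) / (50.543 Pa·s):  [kg·m·s⁻³·K⁻¹] / [kg·m⁻¹·s⁻¹] = m²·s⁻²·K⁻¹
  (89.44 MHz) × (104 m^2 s^-1):  [s⁻¹] · [m²·s⁻¹] = m²·s⁻²
m²·s⁻²·K⁻¹ ≠ m²·s⁻², so they cannot be added.

No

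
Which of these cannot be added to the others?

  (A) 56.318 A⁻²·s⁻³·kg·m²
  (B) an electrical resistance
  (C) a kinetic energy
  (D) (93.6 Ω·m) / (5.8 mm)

Dimensions:
  (A) kg·m²·s⁻³·A⁻²
  (B) [electrical resistance] = kg·m²·s⁻³·A⁻²
  (C) [kinetic energy] = kg·m²·s⁻²
  (D) [kg·m³·s⁻³·A⁻²] / [m] = kg·m²·s⁻³·A⁻²
All reduce to kg·m²·s⁻³·A⁻² except (C), which is kg·m²·s⁻².

(C)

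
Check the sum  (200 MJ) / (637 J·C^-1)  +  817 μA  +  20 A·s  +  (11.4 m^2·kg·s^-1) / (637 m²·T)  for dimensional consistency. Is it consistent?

No

Work out the base dimensions of each:
  (200 MJ) / (637 J·C^-1):  [kg·m²·s⁻²] / [kg·m²·s⁻³·A⁻¹] = s·A
  817 μA:  A
  20 A·s:  A·s = s·A
  (11.4 m^2·kg·s^-1) / (637 m²·T):  [kg·m²·s⁻¹] / [kg·m²·s⁻²·A⁻¹] = s·A
The terms do not share a single dimension (A vs s·A).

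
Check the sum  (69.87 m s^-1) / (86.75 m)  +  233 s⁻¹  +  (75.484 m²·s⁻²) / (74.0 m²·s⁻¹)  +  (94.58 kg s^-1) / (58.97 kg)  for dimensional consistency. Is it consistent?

Reduce each to base SI dimensions:
  (69.87 m s^-1) / (86.75 m):  [m·s⁻¹] / [m] = s⁻¹
  233 s⁻¹:  s⁻¹
  (75.484 m²·s⁻²) / (74.0 m²·s⁻¹):  [m²·s⁻²] / [m²·s⁻¹] = s⁻¹
  (94.58 kg s^-1) / (58.97 kg):  [kg·s⁻¹] / [kg] = s⁻¹
Every term reduces to s⁻¹.

Yes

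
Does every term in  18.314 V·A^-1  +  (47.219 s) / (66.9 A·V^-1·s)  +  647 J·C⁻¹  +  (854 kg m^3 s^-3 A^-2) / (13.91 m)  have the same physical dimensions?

Work out the base dimensions of each:
  18.314 V·A^-1:  V·A⁻¹ = J·C⁻¹·A⁻¹ = kg·m²·s⁻³·A⁻²
  (47.219 s) / (66.9 A·V^-1·s):  [s] / [kg⁻¹·m⁻²·s⁴·A²] = kg·m²·s⁻³·A⁻²
  647 J·C⁻¹:  J·C⁻¹ = N·m·(s·A)⁻¹ = kg·m²·s⁻³·A⁻¹
  (854 kg m^3 s^-3 A^-2) / (13.91 m):  [kg·m³·s⁻³·A⁻²] / [m] = kg·m²·s⁻³·A⁻²
The terms do not share a single dimension (kg·m²·s⁻³·A⁻² vs kg·m²·s⁻³·A⁻¹).

No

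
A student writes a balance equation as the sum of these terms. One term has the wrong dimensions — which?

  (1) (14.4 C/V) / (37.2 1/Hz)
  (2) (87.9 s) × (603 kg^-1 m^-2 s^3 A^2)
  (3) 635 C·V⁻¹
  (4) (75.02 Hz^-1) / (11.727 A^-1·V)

Expand each in SI base units:
  (1) [kg⁻¹·m⁻²·s⁴·A²] / [s] = kg⁻¹·m⁻²·s³·A²
  (2) [s] · [kg⁻¹·m⁻²·s³·A²] = kg⁻¹·m⁻²·s⁴·A²
  (3) C·V⁻¹ = s·A·(J·C⁻¹)⁻¹ = kg⁻¹·m⁻²·s⁴·A²
  (4) [s] / [kg·m²·s⁻³·A⁻²] = kg⁻¹·m⁻²·s⁴·A²
All reduce to kg⁻¹·m⁻²·s⁴·A² except (1), which is kg⁻¹·m⁻²·s³·A².

(1)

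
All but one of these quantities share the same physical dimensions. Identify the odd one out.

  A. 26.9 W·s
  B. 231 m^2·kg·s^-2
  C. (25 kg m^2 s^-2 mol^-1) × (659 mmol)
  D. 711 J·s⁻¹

Reduce each to base SI dimensions:
  A. W·s = J·s⁻¹·s = kg·m²·s⁻²
  B. kg·m²·s⁻²
  C. [kg·m²·s⁻²·mol⁻¹] · [mol] = kg·m²·s⁻²
  D. J·s⁻¹ = N·m·s⁻¹ = kg·m²·s⁻³
All reduce to kg·m²·s⁻² except D., which is kg·m²·s⁻³.

D.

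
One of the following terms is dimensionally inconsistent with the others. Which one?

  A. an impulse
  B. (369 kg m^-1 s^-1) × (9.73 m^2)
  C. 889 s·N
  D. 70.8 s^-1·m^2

Dimensions:
  A. [impulse] = kg·m·s⁻¹
  B. [kg·m⁻¹·s⁻¹] · [m²] = kg·m·s⁻¹
  C. N·s = kg·m·s⁻²·s = kg·m·s⁻¹
  D. m²·s⁻¹
All reduce to kg·m·s⁻¹ except D., which is m²·s⁻¹.

D.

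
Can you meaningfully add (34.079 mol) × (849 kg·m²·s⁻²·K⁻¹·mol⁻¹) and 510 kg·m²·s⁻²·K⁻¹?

Yes

In SI base units:
  (34.079 mol) × (849 kg·m²·s⁻²·K⁻¹·mol⁻¹):  [mol] · [kg·m²·s⁻²·K⁻¹·mol⁻¹] = kg·m²·s⁻²·K⁻¹
  510 kg·m²·s⁻²·K⁻¹:  kg·m²·s⁻²·K⁻¹
Both are kg·m²·s⁻²·K⁻¹, so they have the same dimensions and can be added.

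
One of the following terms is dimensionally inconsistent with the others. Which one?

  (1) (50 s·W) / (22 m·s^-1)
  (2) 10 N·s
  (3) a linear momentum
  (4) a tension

Reduce each to base SI dimensions:
  (1) [kg·m²·s⁻²] / [m·s⁻¹] = kg·m·s⁻¹
  (2) N·s = kg·m·s⁻²·s = kg·m·s⁻¹
  (3) [linear momentum] = kg·m·s⁻¹
  (4) [tension] = kg·m·s⁻²
All reduce to kg·m·s⁻¹ except (4), which is kg·m·s⁻².

(4)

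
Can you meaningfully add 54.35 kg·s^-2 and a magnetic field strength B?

Work out the base dimensions of each:
  54.35 kg·s^-2:  kg·s⁻²
  a magnetic field strength B:  [magnetic field strength B] = kg·s⁻²·A⁻¹
kg·s⁻² ≠ kg·s⁻²·A⁻¹, so they cannot be added.

No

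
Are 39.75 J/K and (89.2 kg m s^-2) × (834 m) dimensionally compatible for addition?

Reduce each to base SI dimensions:
  39.75 J/K:  J·K⁻¹ = N·m·K⁻¹ = kg·m²·s⁻²·K⁻¹
  (89.2 kg m s^-2) × (834 m):  [kg·m·s⁻²] · [m] = kg·m²·s⁻²
kg·m²·s⁻²·K⁻¹ ≠ kg·m²·s⁻², so they cannot be added.

No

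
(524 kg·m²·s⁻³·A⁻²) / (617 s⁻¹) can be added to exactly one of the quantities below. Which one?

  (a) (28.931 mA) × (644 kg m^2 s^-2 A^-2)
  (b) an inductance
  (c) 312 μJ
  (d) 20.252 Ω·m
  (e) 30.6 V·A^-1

(b)

Reference: [kg·m²·s⁻³·A⁻²] / [s⁻¹] = kg·m²·s⁻²·A⁻².
Each option:
  (a) [A] · [kg·m²·s⁻²·A⁻²] = kg·m²·s⁻²·A⁻¹
  (b) [inductance] = kg·m²·s⁻²·A⁻²  ← same
  (c) J = N·m = kg·m²·s⁻²
  (d) Ω·m = V·A⁻¹·m = kg·m³·s⁻³·A⁻²
  (e) V·A⁻¹ = J·C⁻¹·A⁻¹ = kg·m²·s⁻³·A⁻²
Only (b) matches kg·m²·s⁻²·A⁻².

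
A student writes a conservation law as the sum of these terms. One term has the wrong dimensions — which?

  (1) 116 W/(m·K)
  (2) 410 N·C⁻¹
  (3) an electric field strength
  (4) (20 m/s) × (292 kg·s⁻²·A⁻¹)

(1)

Dimensions:
  (1) W·m⁻¹·K⁻¹ = J·s⁻¹·m⁻¹·K⁻¹ = kg·m·s⁻³·K⁻¹
  (2) N·C⁻¹ = kg·m·s⁻²·(s·A)⁻¹ = kg·m·s⁻³·A⁻¹
  (3) [electric field strength] = kg·m·s⁻³·A⁻¹
  (4) [m·s⁻¹] · [kg·s⁻²·A⁻¹] = kg·m·s⁻³·A⁻¹
All reduce to kg·m·s⁻³·A⁻¹ except (1), which is kg·m·s⁻³·K⁻¹.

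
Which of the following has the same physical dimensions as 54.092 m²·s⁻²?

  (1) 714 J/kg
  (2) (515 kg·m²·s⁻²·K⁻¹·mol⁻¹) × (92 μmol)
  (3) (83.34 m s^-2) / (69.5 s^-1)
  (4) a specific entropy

Reference: m²·s⁻².
Each option:
  (1) J·kg⁻¹ = N·m·kg⁻¹ = m²·s⁻²  ← same
  (2) [kg·m²·s⁻²·K⁻¹·mol⁻¹] · [mol] = kg·m²·s⁻²·K⁻¹
  (3) [m·s⁻²] / [s⁻¹] = m·s⁻¹
  (4) [specific entropy] = m²·s⁻²·K⁻¹
Only (1) matches m²·s⁻².

(1)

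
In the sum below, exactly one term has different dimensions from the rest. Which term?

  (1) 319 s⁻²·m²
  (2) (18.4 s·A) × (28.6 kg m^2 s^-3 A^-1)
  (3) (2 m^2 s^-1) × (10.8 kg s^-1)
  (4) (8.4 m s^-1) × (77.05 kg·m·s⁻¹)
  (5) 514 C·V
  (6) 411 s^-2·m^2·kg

(1)

Dimensions:
  (1) m²·s⁻²
  (2) [s·A] · [kg·m²·s⁻³·A⁻¹] = kg·m²·s⁻²
  (3) [m²·s⁻¹] · [kg·s⁻¹] = kg·m²·s⁻²
  (4) [m·s⁻¹] · [kg·m·s⁻¹] = kg·m²·s⁻²
  (5) C·V = s·A·J·C⁻¹ = kg·m²·s⁻²
  (6) kg·m²·s⁻²
All reduce to kg·m²·s⁻² except (1), which is m²·s⁻².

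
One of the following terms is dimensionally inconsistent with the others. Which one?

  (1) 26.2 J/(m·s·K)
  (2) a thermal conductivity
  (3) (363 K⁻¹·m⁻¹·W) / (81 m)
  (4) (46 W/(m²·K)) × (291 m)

Expand each in SI base units:
  (1) J·s⁻¹·m⁻¹·K⁻¹ = N·m·s⁻¹·m⁻¹·K⁻¹ = kg·m·s⁻³·K⁻¹
  (2) [thermal conductivity] = kg·m·s⁻³·K⁻¹
  (3) [kg·m·s⁻³·K⁻¹] / [m] = kg·s⁻³·K⁻¹
  (4) [kg·s⁻³·K⁻¹] · [m] = kg·m·s⁻³·K⁻¹
All reduce to kg·m·s⁻³·K⁻¹ except (3), which is kg·s⁻³·K⁻¹.

(3)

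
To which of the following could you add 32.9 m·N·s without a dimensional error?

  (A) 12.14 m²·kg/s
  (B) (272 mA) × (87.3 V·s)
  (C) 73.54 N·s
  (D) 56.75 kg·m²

(A)

Reference: N·m·s = kg·m·s⁻²·m·s = kg·m²·s⁻¹.
Each option:
  (A) kg·m²·s⁻¹  ← same
  (B) [A] · [kg·m²·s⁻²·A⁻¹] = kg·m²·s⁻²
  (C) N·s = kg·m·s⁻²·s = kg·m·s⁻¹
  (D) kg·m²
Only (A) matches kg·m²·s⁻¹.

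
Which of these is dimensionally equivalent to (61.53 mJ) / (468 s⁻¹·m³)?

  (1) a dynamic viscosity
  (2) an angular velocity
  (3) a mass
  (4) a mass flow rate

Reference: [kg·m²·s⁻²] / [m³·s⁻¹] = kg·m⁻¹·s⁻¹.
Each option:
  (1) [dynamic viscosity] = kg·m⁻¹·s⁻¹  ← same
  (2) [angular velocity] = s⁻¹
  (3) [mass] = kg
  (4) [mass flow rate] = kg·s⁻¹
Only (1) matches kg·m⁻¹·s⁻¹.

(1)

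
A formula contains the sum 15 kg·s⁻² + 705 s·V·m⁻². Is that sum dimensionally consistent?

No

In SI base units:
  15 kg·s⁻²:  kg·s⁻²
  705 s·V·m⁻²:  V·s·m⁻² = J·C⁻¹·s·m⁻² = kg·s⁻²·A⁻¹
kg·s⁻² ≠ kg·s⁻²·A⁻¹, so they cannot be added.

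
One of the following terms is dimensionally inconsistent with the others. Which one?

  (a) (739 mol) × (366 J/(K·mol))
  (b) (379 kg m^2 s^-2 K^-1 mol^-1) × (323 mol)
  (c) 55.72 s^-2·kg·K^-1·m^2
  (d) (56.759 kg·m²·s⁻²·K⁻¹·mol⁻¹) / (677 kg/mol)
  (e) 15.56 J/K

(d)

In SI base units:
  (a) [mol] · [kg·m²·s⁻²·K⁻¹·mol⁻¹] = kg·m²·s⁻²·K⁻¹
  (b) [kg·m²·s⁻²·K⁻¹·mol⁻¹] · [mol] = kg·m²·s⁻²·K⁻¹
  (c) kg·m²·s⁻²·K⁻¹
  (d) [kg·m²·s⁻²·K⁻¹·mol⁻¹] / [kg·mol⁻¹] = m²·s⁻²·K⁻¹
  (e) J·K⁻¹ = N·m·K⁻¹ = kg·m²·s⁻²·K⁻¹
All reduce to kg·m²·s⁻²·K⁻¹ except (d), which is m²·s⁻²·K⁻¹.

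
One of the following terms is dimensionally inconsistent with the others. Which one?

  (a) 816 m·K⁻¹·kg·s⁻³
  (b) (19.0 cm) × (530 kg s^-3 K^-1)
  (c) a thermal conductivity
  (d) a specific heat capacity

Dimensions:
  (a) kg·m·s⁻³·K⁻¹
  (b) [m] · [kg·s⁻³·K⁻¹] = kg·m·s⁻³·K⁻¹
  (c) [thermal conductivity] = kg·m·s⁻³·K⁻¹
  (d) [specific heat capacity] = m²·s⁻²·K⁻¹
All reduce to kg·m·s⁻³·K⁻¹ except (d), which is m²·s⁻²·K⁻¹.

(d)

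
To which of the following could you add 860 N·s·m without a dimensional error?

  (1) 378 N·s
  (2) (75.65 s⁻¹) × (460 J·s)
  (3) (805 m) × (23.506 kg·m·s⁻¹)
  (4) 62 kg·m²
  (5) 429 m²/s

(3)

Reference: N·m·s = kg·m·s⁻²·m·s = kg·m²·s⁻¹.
Each option:
  (1) N·s = kg·m·s⁻²·s = kg·m·s⁻¹
  (2) [s⁻¹] · [kg·m²·s⁻¹] = kg·m²·s⁻²
  (3) [m] · [kg·m·s⁻¹] = kg·m²·s⁻¹  ← same
  (4) kg·m²
  (5) m²·s⁻¹
Only (3) matches kg·m²·s⁻¹.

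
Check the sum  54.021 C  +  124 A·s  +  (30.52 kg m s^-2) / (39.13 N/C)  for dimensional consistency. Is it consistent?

Yes

Expand each in SI base units:
  54.021 C:  C = s·A
  124 A·s:  A·s = s·A
  (30.52 kg m s^-2) / (39.13 N/C):  [kg·m·s⁻²] / [kg·m·s⁻³·A⁻¹] = s·A
Every term reduces to s·A.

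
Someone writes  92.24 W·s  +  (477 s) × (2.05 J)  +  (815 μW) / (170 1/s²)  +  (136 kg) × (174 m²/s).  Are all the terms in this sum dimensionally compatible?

No

Dimensions:
  92.24 W·s:  W·s = J·s⁻¹·s = kg·m²·s⁻²
  (477 s) × (2.05 J):  [s] · [kg·m²·s⁻²] = kg·m²·s⁻¹
  (815 μW) / (170 1/s²):  [kg·m²·s⁻³] / [s⁻²] = kg·m²·s⁻¹
  (136 kg) × (174 m²/s):  [kg] · [m²·s⁻¹] = kg·m²·s⁻¹
The terms do not share a single dimension (kg·m²·s⁻² vs kg·m²·s⁻¹).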